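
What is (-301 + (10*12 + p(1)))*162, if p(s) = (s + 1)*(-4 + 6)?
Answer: -28674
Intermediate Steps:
p(s) = 2 + 2*s (p(s) = (1 + s)*2 = 2 + 2*s)
(-301 + (10*12 + p(1)))*162 = (-301 + (10*12 + (2 + 2*1)))*162 = (-301 + (120 + (2 + 2)))*162 = (-301 + (120 + 4))*162 = (-301 + 124)*162 = -177*162 = -28674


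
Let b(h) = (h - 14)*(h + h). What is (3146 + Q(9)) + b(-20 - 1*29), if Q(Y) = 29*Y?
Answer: 9581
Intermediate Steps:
b(h) = 2*h*(-14 + h) (b(h) = (-14 + h)*(2*h) = 2*h*(-14 + h))
(3146 + Q(9)) + b(-20 - 1*29) = (3146 + 29*9) + 2*(-20 - 1*29)*(-14 + (-20 - 1*29)) = (3146 + 261) + 2*(-20 - 29)*(-14 + (-20 - 29)) = 3407 + 2*(-49)*(-14 - 49) = 3407 + 2*(-49)*(-63) = 3407 + 6174 = 9581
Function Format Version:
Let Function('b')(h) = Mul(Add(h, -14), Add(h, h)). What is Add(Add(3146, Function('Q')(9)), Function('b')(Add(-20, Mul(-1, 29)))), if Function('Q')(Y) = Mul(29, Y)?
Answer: 9581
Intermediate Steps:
Function('b')(h) = Mul(2, h, Add(-14, h)) (Function('b')(h) = Mul(Add(-14, h), Mul(2, h)) = Mul(2, h, Add(-14, h)))
Add(Add(3146, Function('Q')(9)), Function('b')(Add(-20, Mul(-1, 29)))) = Add(Add(3146, Mul(29, 9)), Mul(2, Add(-20, Mul(-1, 29)), Add(-14, Add(-20, Mul(-1, 29))))) = Add(Add(3146, 261), Mul(2, Add(-20, -29), Add(-14, Add(-20, -29)))) = Add(3407, Mul(2, -49, Add(-14, -49))) = Add(3407, Mul(2, -49, -63)) = Add(3407, 6174) = 9581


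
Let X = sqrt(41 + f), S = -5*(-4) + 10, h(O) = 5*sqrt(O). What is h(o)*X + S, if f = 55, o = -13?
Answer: 30 + 20*I*sqrt(78) ≈ 30.0 + 176.64*I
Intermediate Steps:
S = 30 (S = 20 + 10 = 30)
X = 4*sqrt(6) (X = sqrt(41 + 55) = sqrt(96) = 4*sqrt(6) ≈ 9.7980)
h(o)*X + S = (5*sqrt(-13))*(4*sqrt(6)) + 30 = (5*(I*sqrt(13)))*(4*sqrt(6)) + 30 = (5*I*sqrt(13))*(4*sqrt(6)) + 30 = 20*I*sqrt(78) + 30 = 30 + 20*I*sqrt(78)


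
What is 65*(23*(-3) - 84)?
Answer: -9945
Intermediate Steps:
65*(23*(-3) - 84) = 65*(-69 - 84) = 65*(-153) = -9945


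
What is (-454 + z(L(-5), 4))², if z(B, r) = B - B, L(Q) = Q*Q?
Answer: 206116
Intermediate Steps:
L(Q) = Q²
z(B, r) = 0
(-454 + z(L(-5), 4))² = (-454 + 0)² = (-454)² = 206116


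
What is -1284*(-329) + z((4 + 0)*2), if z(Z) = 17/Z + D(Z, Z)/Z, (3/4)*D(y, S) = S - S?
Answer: 3379505/8 ≈ 4.2244e+5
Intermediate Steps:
D(y, S) = 0 (D(y, S) = 4*(S - S)/3 = (4/3)*0 = 0)
z(Z) = 17/Z (z(Z) = 17/Z + 0/Z = 17/Z + 0 = 17/Z)
-1284*(-329) + z((4 + 0)*2) = -1284*(-329) + 17/(((4 + 0)*2)) = 422436 + 17/((4*2)) = 422436 + 17/8 = 3379505/8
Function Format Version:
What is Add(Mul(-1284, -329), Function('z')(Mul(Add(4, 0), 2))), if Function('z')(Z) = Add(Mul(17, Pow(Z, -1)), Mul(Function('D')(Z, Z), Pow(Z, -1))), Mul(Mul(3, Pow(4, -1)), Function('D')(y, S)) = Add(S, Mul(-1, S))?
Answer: Rational(3379505, 8) ≈ 4.2244e+5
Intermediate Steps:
Function('D')(y, S) = 0 (Function('D')(y, S) = Mul(Rational(4, 3), Add(S, Mul(-1, S))) = Mul(Rational(4, 3), 0) = 0)
Function('z')(Z) = Mul(17, Pow(Z, -1)) (Function('z')(Z) = Add(Mul(17, Pow(Z, -1)), Mul(0, Pow(Z, -1))) = Add(Mul(17, Pow(Z, -1)), 0) = Mul(17, Pow(Z, -1)))
Add(Mul(-1284, -329), Function('z')(Mul(Add(4, 0), 2))) = Add(Mul(-1284, -329), Mul(17, Pow(Mul(Add(4, 0), 2), -1))) = Add(422436, Mul(17, Pow(Mul(4, 2), -1))) = Add(422436, Mul(17, Pow(8, -1))) = Add(422436, Mul(17, Rational(1, 8))) = Add(422436, Rational(17, 8)) = Rational(3379505, 8)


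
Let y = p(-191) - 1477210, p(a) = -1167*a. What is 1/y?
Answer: -1/1254313 ≈ -7.9725e-7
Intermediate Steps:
y = -1254313 (y = -1167*(-191) - 1477210 = 222897 - 1477210 = -1254313)
1/y = 1/(-1254313) = -1/1254313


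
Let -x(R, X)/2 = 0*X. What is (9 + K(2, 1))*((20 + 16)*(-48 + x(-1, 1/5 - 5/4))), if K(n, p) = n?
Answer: -19008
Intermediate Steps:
x(R, X) = 0 (x(R, X) = -0*X = -2*0 = 0)
(9 + K(2, 1))*((20 + 16)*(-48 + x(-1, 1/5 - 5/4))) = (9 + 2)*((20 + 16)*(-48 + 0)) = 11*(36*(-48)) = 11*(-1728) = -19008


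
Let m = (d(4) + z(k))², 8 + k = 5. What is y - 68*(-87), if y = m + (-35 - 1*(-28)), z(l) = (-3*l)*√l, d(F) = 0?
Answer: 5666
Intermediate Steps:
k = -3 (k = -8 + 5 = -3)
z(l) = -3*l^(3/2)
m = -243 (m = (0 - (-9)*I*√3)² = (0 + 9*I*√3)² = (9*I*√3)² = -243)
y = -250 (y = -243 + (-35 - 1*(-28)) = -243 + (-35 + 28) = -243 - 7 = -250)
y - 68*(-87) = -250 - 68*(-87) = -250 + 5916 = 5666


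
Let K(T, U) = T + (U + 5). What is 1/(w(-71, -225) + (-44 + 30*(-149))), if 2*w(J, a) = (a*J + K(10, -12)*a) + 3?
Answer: 2/6275 ≈ 0.00031873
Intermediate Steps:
K(T, U) = 5 + T + U (K(T, U) = T + (5 + U) = 5 + T + U)
w(J, a) = 3/2 + 3*a/2 + J*a/2 (w(J, a) = ((a*J + (5 + 10 - 12)*a) + 3)/2 = ((J*a + 3*a) + 3)/2 = ((3*a + J*a) + 3)/2 = (3 + 3*a + J*a)/2 = 3/2 + 3*a/2 + J*a/2)
1/(w(-71, -225) + (-44 + 30*(-149))) = 1/((3/2 + (3/2)*(-225) + (½)*(-71)*(-225)) + (-44 + 30*(-149))) = 1/((3/2 - 675/2 + 15975/2) + (-44 - 4470)) = 1/(15303/2 - 4514) = 1/(6275/2) = 2/6275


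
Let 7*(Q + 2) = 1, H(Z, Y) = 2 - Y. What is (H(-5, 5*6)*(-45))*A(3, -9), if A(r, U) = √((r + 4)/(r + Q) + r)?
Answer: 315*√146 ≈ 3806.2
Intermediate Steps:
Q = -13/7 (Q = -2 + (⅐)*1 = -2 + ⅐ = -13/7 ≈ -1.8571)
A(r, U) = √(r + (4 + r)/(-13/7 + r)) (A(r, U) = √((r + 4)/(r - 13/7) + r) = √((4 + r)/(-13/7 + r) + r) = √(r + (4 + r)/(-13/7 + r)))
(H(-5, 5*6)*(-45))*A(3, -9) = ((2 - 5*6)*(-45))*√((28 - 6*3 + 7*3²)/(-13 + 7*3)) = ((2 - 1*30)*(-45))*√((28 - 18 + 7*9)/(-13 + 21)) = ((2 - 30)*(-45))*√((28 - 18 + 63)/8) = (-28*(-45))*√((⅛)*73) = 1260*√(73/8) = 1260*(√146/4) = 315*√146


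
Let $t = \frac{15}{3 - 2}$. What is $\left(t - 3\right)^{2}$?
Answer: $144$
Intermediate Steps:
$t = 15$ ($t = \frac{15}{3 - 2} = \frac{15}{1} = 15 \cdot 1 = 15$)
$\left(t - 3\right)^{2} = \left(15 - 3\right)^{2} = 12^{2} = 144$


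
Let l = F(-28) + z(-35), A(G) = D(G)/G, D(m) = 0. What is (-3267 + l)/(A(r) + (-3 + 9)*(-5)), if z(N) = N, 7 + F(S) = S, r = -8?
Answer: 3337/30 ≈ 111.23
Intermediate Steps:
F(S) = -7 + S
A(G) = 0 (A(G) = 0/G = 0)
l = -70 (l = (-7 - 28) - 35 = -35 - 35 = -70)
(-3267 + l)/(A(r) + (-3 + 9)*(-5)) = (-3267 - 70)/(0 + (-3 + 9)*(-5)) = -3337/(0 + 6*(-5)) = -3337/(0 - 30) = -3337/(-30) = -3337*(-1/30) = 3337/30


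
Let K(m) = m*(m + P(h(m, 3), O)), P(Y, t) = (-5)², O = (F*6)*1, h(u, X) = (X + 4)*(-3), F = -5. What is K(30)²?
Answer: 2722500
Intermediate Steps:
h(u, X) = -12 - 3*X (h(u, X) = (4 + X)*(-3) = -12 - 3*X)
O = -30 (O = -5*6*1 = -30*1 = -30)
P(Y, t) = 25
K(m) = m*(25 + m) (K(m) = m*(m + 25) = m*(25 + m))
K(30)² = (30*(25 + 30))² = (30*55)² = 1650² = 2722500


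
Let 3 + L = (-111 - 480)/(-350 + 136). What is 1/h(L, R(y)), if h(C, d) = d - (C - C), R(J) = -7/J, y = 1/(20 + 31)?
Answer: -1/357 ≈ -0.0028011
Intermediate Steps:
y = 1/51 ≈ 0.019608
L = -51/214 (L = -3 + (-111 - 480)/(-350 + 136) = -3 - 591/(-214) = -3 - 591*(-1/214) = -3 + 591/214 = -51/214 ≈ -0.23832)
h(C, d) = d (h(C, d) = d - 1*0 = d + 0 = d)
1/h(L, R(y)) = 1/(-7/1/51) = 1/(-7*51) = 1/(-357) = -1/357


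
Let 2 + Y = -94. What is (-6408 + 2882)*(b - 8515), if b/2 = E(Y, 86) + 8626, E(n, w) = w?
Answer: -31413134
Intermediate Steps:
Y = -96 (Y = -2 - 94 = -96)
b = 17424 (b = 2*(86 + 8626) = 2*8712 = 17424)
(-6408 + 2882)*(b - 8515) = (-6408 + 2882)*(17424 - 8515) = -3526*8909 = -31413134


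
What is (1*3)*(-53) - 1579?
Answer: -1738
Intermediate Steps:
(1*3)*(-53) - 1579 = 3*(-53) - 1579 = -159 - 1579 = -1738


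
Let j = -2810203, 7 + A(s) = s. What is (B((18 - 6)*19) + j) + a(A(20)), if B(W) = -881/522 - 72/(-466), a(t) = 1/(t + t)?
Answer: -2221660557227/790569 ≈ -2.8102e+6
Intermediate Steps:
A(s) = -7 + s
a(t) = 1/(2*t)
B(W) = -186481/121626 (B(W) = -881*1/522 - 72*(-1/466) = -881/522 + 36/233 = -186481/121626)
(B((18 - 6)*19) + j) + a(A(20)) = (-186481/121626 - 2810203) + 1/(2*(-7 + 20)) = -341793936559/121626 + (1/2)/13 = -341793936559/121626 + (1/2)*(1/13) = -341793936559/121626 + 1/26 = -2221660557227/790569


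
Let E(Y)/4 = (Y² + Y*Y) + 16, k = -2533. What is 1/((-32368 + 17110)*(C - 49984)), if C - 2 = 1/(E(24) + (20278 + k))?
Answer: 22417/17095772590194 ≈ 1.3113e-9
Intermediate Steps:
E(Y) = 64 + 8*Y² (E(Y) = 4*((Y² + Y*Y) + 16) = 4*((Y² + Y²) + 16) = 4*(2*Y² + 16) = 4*(16 + 2*Y²) = 64 + 8*Y²)
C = 44835/22417 (C = 2 + 1/((64 + 8*24²) + (20278 - 2533)) = 2 + 1/((64 + 8*576) + 17745) = 2 + 1/((64 + 4608) + 17745) = 2 + 1/(4672 + 17745) = 2 + 1/22417 = 44835/22417 ≈ 2.0000)
1/((-32368 + 17110)*(C - 49984)) = 1/((-32368 + 17110)*(44835/22417 - 49984)) = 1/(-15258*(-1120446493/22417)) = 1/(17095772590194/22417) = 22417/17095772590194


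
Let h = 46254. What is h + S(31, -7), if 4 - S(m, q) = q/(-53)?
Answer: 2451667/53 ≈ 46258.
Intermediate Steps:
S(m, q) = 4 + q/53 (S(m, q) = 4 - q/(-53) = 4 - q*(-1)/53 = 4 - (-1)*q/53 = 4 + q/53)
h + S(31, -7) = 46254 + (4 + (1/53)*(-7)) = 46254 + (4 - 7/53) = 46254 + 205/53 = 2451667/53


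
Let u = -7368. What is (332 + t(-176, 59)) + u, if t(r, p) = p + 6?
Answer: -6971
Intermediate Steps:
t(r, p) = 6 + p
(332 + t(-176, 59)) + u = (332 + (6 + 59)) - 7368 = (332 + 65) - 7368 = 397 - 7368 = -6971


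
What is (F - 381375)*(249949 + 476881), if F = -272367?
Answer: -475159297860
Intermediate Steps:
(F - 381375)*(249949 + 476881) = (-272367 - 381375)*(249949 + 476881) = -653742*726830 = -475159297860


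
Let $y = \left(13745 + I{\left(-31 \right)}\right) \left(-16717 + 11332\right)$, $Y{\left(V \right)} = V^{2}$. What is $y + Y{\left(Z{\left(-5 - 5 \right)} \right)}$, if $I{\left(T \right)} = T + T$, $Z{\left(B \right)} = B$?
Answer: $-73682855$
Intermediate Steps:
$I{\left(T \right)} = 2 T$
$y = -73682955$ ($y = \left(13745 + 2 \left(-31\right)\right) \left(-16717 + 11332\right) = \left(13745 - 62\right) \left(-5385\right) = 13683 \left(-5385\right) = -73682955$)
$y + Y{\left(Z{\left(-5 - 5 \right)} \right)} = -73682955 + \left(-5 - 5\right)^{2} = -73682955 + \left(-10\right)^{2} = -73682955 + 100 = -73682855$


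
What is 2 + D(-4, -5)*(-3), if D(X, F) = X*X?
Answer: -46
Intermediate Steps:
D(X, F) = X**2
2 + D(-4, -5)*(-3) = 2 + (-4)**2*(-3) = 2 + 16*(-3) = 2 - 48 = -46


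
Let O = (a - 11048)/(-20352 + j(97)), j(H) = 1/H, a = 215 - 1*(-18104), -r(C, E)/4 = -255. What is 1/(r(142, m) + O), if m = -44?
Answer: 1974143/2012920573 ≈ 0.00098073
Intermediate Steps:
r(C, E) = 1020 (r(C, E) = -4*(-255) = 1020)
a = 18319 (a = 215 + 18104 = 18319)
O = -705287/1974143 (O = (18319 - 11048)/(-20352 + 1/97) = 7271/(-20352 + 1/97) = 7271/(-1974143/97) = 7271*(-97/1974143) = -705287/1974143 ≈ -0.35726)
1/(r(142, m) + O) = 1/(1020 - 705287/1974143) = 1/(2012920573/1974143) = 1974143/2012920573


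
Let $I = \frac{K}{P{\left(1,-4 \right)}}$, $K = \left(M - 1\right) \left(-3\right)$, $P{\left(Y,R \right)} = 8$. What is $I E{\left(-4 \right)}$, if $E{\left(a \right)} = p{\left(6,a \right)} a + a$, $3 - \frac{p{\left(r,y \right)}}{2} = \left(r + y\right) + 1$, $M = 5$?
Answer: $6$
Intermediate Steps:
$p{\left(r,y \right)} = 4 - 2 r - 2 y$ ($p{\left(r,y \right)} = 6 - 2 \left(\left(r + y\right) + 1\right) = 6 - 2 \left(1 + r + y\right) = 6 - \left(2 + 2 r + 2 y\right) = 4 - 2 r - 2 y$)
$K = -12$ ($K = \left(5 - 1\right) \left(-3\right) = 4 \left(-3\right) = -12$)
$E{\left(a \right)} = a + a \left(-8 - 2 a\right)$ ($E{\left(a \right)} = \left(4 - 12 - 2 a\right) a + a = \left(-8 - 2 a\right) a + a = a \left(-8 - 2 a\right) + a = a + a \left(-8 - 2 a\right)$)
$I = - \frac{3}{2}$ ($I = - \frac{12}{8} = \left(-12\right) \frac{1}{8} = - \frac{3}{2} \approx -1.5$)
$I E{\left(-4 \right)} = - \frac{3 \left(\left(-1\right) \left(-4\right) \left(7 + 2 \left(-4\right)\right)\right)}{2} = - \frac{3 \left(\left(-1\right) \left(-4\right) \left(7 - 8\right)\right)}{2} = - \frac{3 \left(\left(-1\right) \left(-4\right) \left(-1\right)\right)}{2} = \left(- \frac{3}{2}\right) \left(-4\right) = 6$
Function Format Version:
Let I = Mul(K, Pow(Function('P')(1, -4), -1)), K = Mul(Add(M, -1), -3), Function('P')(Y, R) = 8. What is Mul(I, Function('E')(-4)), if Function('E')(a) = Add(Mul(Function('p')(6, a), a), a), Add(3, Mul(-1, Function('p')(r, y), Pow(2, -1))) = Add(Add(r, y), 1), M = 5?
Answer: 6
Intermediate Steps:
Function('p')(r, y) = Add(4, Mul(-2, r), Mul(-2, y)) (Function('p')(r, y) = Add(6, Mul(-2, Add(Add(r, y), 1))) = Add(6, Mul(-2, Add(1, r, y))) = Add(6, Add(-2, Mul(-2, r), Mul(-2, y))) = Add(4, Mul(-2, r), Mul(-2, y)))
K = -12 (K = Mul(Add(5, -1), -3) = Mul(4, -3) = -12)
Function('E')(a) = Add(a, Mul(a, Add(-8, Mul(-2, a)))) (Function('E')(a) = Add(Mul(Add(4, Mul(-2, 6), Mul(-2, a)), a), a) = Add(Mul(Add(4, -12, Mul(-2, a)), a), a) = Add(Mul(Add(-8, Mul(-2, a)), a), a) = Add(Mul(a, Add(-8, Mul(-2, a))), a) = Add(a, Mul(a, Add(-8, Mul(-2, a)))))
I = Rational(-3, 2) (I = Mul(-12, Pow(8, -1)) = Mul(-12, Rational(1, 8)) = Rational(-3, 2) ≈ -1.5000)
Mul(I, Function('E')(-4)) = Mul(Rational(-3, 2), Mul(-1, -4, Add(7, Mul(2, -4)))) = Mul(Rational(-3, 2), Mul(-1, -4, Add(7, -8))) = Mul(Rational(-3, 2), Mul(-1, -4, -1)) = Mul(Rational(-3, 2), -4) = 6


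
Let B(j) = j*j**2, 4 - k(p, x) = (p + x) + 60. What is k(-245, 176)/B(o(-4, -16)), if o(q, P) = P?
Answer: -13/4096 ≈ -0.0031738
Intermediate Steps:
k(p, x) = -56 - p - x (k(p, x) = 4 - ((p + x) + 60) = 4 - (60 + p + x) = 4 + (-60 - p - x) = -56 - p - x)
B(j) = j**3
k(-245, 176)/B(o(-4, -16)) = (-56 - 1*(-245) - 1*176)/((-16)**3) = (-56 + 245 - 176)/(-4096) = 13*(-1/4096) = -13/4096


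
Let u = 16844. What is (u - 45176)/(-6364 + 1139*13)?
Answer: -28332/8443 ≈ -3.3557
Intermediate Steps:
(u - 45176)/(-6364 + 1139*13) = (16844 - 45176)/(-6364 + 1139*13) = -28332/(-6364 + 14807) = -28332/8443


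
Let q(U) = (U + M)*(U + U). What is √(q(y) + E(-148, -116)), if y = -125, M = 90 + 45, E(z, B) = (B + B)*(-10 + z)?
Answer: 2*√8539 ≈ 184.81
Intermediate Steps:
E(z, B) = 2*B*(-10 + z) (E(z, B) = (2*B)*(-10 + z) = 2*B*(-10 + z))
M = 135
q(U) = 2*U*(135 + U) (q(U) = (U + 135)*(U + U) = (135 + U)*(2*U) = 2*U*(135 + U))
√(q(y) + E(-148, -116)) = √(2*(-125)*(135 - 125) + 2*(-116)*(-10 - 148)) = √(2*(-125)*10 + 2*(-116)*(-158)) = √(-2500 + 36656) = √34156 = 2*√8539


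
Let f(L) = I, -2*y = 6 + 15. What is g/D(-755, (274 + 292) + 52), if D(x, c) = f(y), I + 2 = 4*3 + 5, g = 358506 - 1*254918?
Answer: 103588/15 ≈ 6905.9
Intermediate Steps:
g = 103588 (g = 358506 - 254918 = 103588)
y = -21/2 (y = -(6 + 15)/2 = -½*21 = -21/2 ≈ -10.500)
I = 15 (I = -2 + (4*3 + 5) = -2 + (12 + 5) = -2 + 17 = 15)
f(L) = 15
D(x, c) = 15
g/D(-755, (274 + 292) + 52) = 103588/15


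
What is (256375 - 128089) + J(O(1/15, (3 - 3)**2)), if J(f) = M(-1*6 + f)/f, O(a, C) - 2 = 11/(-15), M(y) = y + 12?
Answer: 2437543/19 ≈ 1.2829e+5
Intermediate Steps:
M(y) = 12 + y
O(a, C) = 19/15 (O(a, C) = 2 + 11/(-15) = 2 + 11*(-1/15) = 2 - 11/15 = 19/15)
J(f) = (6 + f)/f (J(f) = (12 + (-1*6 + f))/f = (12 + (-6 + f))/f = (6 + f)/f)
(256375 - 128089) + J(O(1/15, (3 - 3)**2)) = (256375 - 128089) + (6 + 19/15)/(19/15) = 128286 + (15/19)*(109/15) = 128286 + 109/19 = 2437543/19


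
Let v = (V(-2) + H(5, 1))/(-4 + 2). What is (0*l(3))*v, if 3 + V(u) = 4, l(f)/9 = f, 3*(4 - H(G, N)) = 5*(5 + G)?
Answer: 0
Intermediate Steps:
H(G, N) = -13/3 - 5*G/3 (H(G, N) = 4 - 5*(5 + G)/3 = 4 - (25 + 5*G)/3 = 4 + (-25/3 - 5*G/3) = -13/3 - 5*G/3)
l(f) = 9*f
V(u) = 1 (V(u) = -3 + 4 = 1)
v = 35/6 (v = (1 + (-13/3 - 5/3*5))/(-4 + 2) = (1 + (-13/3 - 25/3))/(-2) = (1 - 38/3)*(-1/2) = -35/3*(-1/2) = 35/6 ≈ 5.8333)
(0*l(3))*v = (0*(9*3))*(35/6) = (0*27)*(35/6) = 0*(35/6) = 0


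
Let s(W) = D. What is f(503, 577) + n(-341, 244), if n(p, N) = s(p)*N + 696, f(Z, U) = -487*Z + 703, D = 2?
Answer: -243074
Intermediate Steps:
s(W) = 2
f(Z, U) = 703 - 487*Z
n(p, N) = 696 + 2*N (n(p, N) = 2*N + 696 = 696 + 2*N)
f(503, 577) + n(-341, 244) = (703 - 487*503) + (696 + 2*244) = (703 - 244961) + (696 + 488) = -244258 + 1184 = -243074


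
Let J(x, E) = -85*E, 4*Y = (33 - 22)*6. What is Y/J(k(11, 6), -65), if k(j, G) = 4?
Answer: 33/11050 ≈ 0.0029864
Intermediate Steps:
Y = 33/2 (Y = ((33 - 22)*6)/4 = (11*6)/4 = (¼)*66 = 33/2 ≈ 16.500)
Y/J(k(11, 6), -65) = 33/(2*((-85*(-65)))) = (33/2)/5525 = (33/2)*(1/5525) = 33/11050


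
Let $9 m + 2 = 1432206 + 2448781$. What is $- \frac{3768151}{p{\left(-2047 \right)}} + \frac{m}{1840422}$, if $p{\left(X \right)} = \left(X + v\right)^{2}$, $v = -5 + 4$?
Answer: $- \frac{23068430544029}{34736802103296} \approx -0.66409$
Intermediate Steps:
$m = \frac{3880985}{9}$ ($m = - \frac{2}{9} + \frac{1432206 + 2448781}{9} = - \frac{2}{9} + \frac{1}{9} \cdot 3880987 = - \frac{2}{9} + \frac{3880987}{9} = \frac{3880985}{9} \approx 4.3122 \cdot 10^{5}$)
$v = -1$
$p{\left(X \right)} = \left(-1 + X\right)^{2}$ ($p{\left(X \right)} = \left(X - 1\right)^{2} = \left(-1 + X\right)^{2}$)
$- \frac{3768151}{p{\left(-2047 \right)}} + \frac{m}{1840422} = - \frac{3768151}{\left(-1 - 2047\right)^{2}} + \frac{3880985}{9 \cdot 1840422} = - \frac{3768151}{\left(-2048\right)^{2}} + \frac{3880985}{9} \cdot \frac{1}{1840422} = - \frac{3768151}{4194304} + \frac{3880985}{16563798} = - \frac{23068430544029}{34736802103296}$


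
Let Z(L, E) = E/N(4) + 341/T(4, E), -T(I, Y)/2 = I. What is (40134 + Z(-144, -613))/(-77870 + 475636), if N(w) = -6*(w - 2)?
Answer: 963419/9546384 ≈ 0.10092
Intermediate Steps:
N(w) = 12 - 6*w (N(w) = -6*(-2 + w) = 12 - 6*w)
T(I, Y) = -2*I
Z(L, E) = -341/8 - E/12 (Z(L, E) = E/(12 - 6*4) + 341/((-2*4)) = E/(12 - 24) + 341/(-8) = E/(-12) + 341*(-⅛) = E*(-1/12) - 341/8 = -E/12 - 341/8 = -341/8 - E/12)
(40134 + Z(-144, -613))/(-77870 + 475636) = (40134 + (-341/8 - 1/12*(-613)))/(-77870 + 475636) = (40134 + (-341/8 + 613/12))/397766 = (40134 + 203/24)*(1/397766) = (963419/24)*(1/397766) = 963419/9546384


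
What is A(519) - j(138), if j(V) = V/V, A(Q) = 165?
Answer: 164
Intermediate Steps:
j(V) = 1
A(519) - j(138) = 165 - 1*1 = 165 - 1 = 164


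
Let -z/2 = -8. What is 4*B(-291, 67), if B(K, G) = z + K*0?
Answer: 64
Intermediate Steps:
z = 16 (z = -2*(-8) = 16)
B(K, G) = 16 (B(K, G) = 16 + K*0 = 16 + 0 = 16)
4*B(-291, 67) = 4*16 = 64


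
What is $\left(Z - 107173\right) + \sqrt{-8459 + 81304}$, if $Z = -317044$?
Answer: $-424217 + \sqrt{72845} \approx -4.2395 \cdot 10^{5}$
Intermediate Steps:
$\left(Z - 107173\right) + \sqrt{-8459 + 81304} = \left(-317044 - 107173\right) + \sqrt{-8459 + 81304} = -424217 + \sqrt{72845}$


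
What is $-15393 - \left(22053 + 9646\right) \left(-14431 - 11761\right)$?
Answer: $830244815$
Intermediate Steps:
$-15393 - \left(22053 + 9646\right) \left(-14431 - 11761\right) = -15393 - 31699 \left(-26192\right) = -15393 - -830260208 = -15393 + 830260208 = 830244815$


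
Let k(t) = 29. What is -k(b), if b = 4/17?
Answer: -29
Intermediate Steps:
b = 4/17 (b = 4*(1/17) = 4/17 ≈ 0.23529)
-k(b) = -1*29 = -29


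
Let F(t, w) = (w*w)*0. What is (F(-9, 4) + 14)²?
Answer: 196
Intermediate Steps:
F(t, w) = 0 (F(t, w) = w²*0 = 0)
(F(-9, 4) + 14)² = (0 + 14)² = 14² = 196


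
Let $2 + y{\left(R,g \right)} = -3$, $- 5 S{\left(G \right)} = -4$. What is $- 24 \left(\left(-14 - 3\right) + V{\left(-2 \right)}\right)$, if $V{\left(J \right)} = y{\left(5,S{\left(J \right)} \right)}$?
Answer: $528$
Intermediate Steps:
$S{\left(G \right)} = \frac{4}{5}$ ($S{\left(G \right)} = \left(- \frac{1}{5}\right) \left(-4\right) = \frac{4}{5}$)
$y{\left(R,g \right)} = -5$ ($y{\left(R,g \right)} = -2 - 3 = -5$)
$V{\left(J \right)} = -5$
$- 24 \left(\left(-14 - 3\right) + V{\left(-2 \right)}\right) = - 24 \left(\left(-14 - 3\right) - 5\right) = - 24 \left(-17 - 5\right) = \left(-24\right) \left(-22\right) = 528$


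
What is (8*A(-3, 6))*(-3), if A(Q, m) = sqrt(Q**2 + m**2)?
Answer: -72*sqrt(5) ≈ -161.00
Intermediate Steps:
(8*A(-3, 6))*(-3) = (8*sqrt((-3)**2 + 6**2))*(-3) = (8*sqrt(9 + 36))*(-3) = (8*sqrt(45))*(-3) = (8*(3*sqrt(5)))*(-3) = (24*sqrt(5))*(-3) = -72*sqrt(5)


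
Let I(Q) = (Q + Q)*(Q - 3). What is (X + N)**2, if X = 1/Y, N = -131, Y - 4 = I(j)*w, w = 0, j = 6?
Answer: 273529/16 ≈ 17096.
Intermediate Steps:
I(Q) = 2*Q*(-3 + Q) (I(Q) = (2*Q)*(-3 + Q) = 2*Q*(-3 + Q))
Y = 4 (Y = 4 + (2*6*(-3 + 6))*0 = 4 + (2*6*3)*0 = 4 + 36*0 = 4 + 0 = 4)
X = 1/4 ≈ 0.25000
(X + N)**2 = (1/4 - 131)**2 = (-523/4)**2 = 273529/16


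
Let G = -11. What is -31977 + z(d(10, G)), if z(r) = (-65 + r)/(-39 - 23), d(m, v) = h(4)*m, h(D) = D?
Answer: -1982549/62 ≈ -31977.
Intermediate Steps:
d(m, v) = 4*m
z(r) = 65/62 - r/62 (z(r) = (-65 + r)/(-62) = (-65 + r)*(-1/62) = 65/62 - r/62)
-31977 + z(d(10, G)) = -31977 + (65/62 - 2*10/31) = -31977 + (65/62 - 1/62*40) = -31977 + (65/62 - 20/31) = -31977 + 25/62 = -1982549/62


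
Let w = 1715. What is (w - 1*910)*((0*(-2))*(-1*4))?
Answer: 0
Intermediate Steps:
(w - 1*910)*((0*(-2))*(-1*4)) = (1715 - 1*910)*((0*(-2))*(-1*4)) = (1715 - 910)*(0*(-4)) = 805*0 = 0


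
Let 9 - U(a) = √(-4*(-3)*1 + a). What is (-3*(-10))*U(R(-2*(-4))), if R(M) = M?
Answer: 270 - 60*√5 ≈ 135.84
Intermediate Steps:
U(a) = 9 - √(12 + a) (U(a) = 9 - √(-4*(-3)*1 + a) = 9 - √(12*1 + a) = 9 - √(12 + a))
(-3*(-10))*U(R(-2*(-4))) = (-3*(-10))*(9 - √(12 - 2*(-4))) = 30*(9 - √(12 + 8)) = 30*(9 - √20) = 30*(9 - 2*√5) = 270 - 60*√5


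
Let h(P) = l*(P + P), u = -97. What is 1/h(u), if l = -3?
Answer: 1/582 ≈ 0.0017182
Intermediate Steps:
h(P) = -6*P (h(P) = -3*(P + P) = -6*P)
1/h(u) = 1/(-6*(-97)) = 1/582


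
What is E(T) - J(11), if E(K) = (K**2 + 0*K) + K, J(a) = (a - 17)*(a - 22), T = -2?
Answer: -64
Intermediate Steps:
J(a) = (-22 + a)*(-17 + a) (J(a) = (-17 + a)*(-22 + a) = (-22 + a)*(-17 + a))
E(K) = K + K**2 (E(K) = (K**2 + 0) + K = K**2 + K = K + K**2)
E(T) - J(11) = -2*(1 - 2) - (374 + 11**2 - 39*11) = -2*(-1) - (374 + 121 - 429) = 2 - 1*66 = 2 - 66 = -64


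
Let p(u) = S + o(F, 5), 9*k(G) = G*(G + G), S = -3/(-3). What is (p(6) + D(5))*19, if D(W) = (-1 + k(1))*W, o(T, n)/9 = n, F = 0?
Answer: 7201/9 ≈ 800.11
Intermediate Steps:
o(T, n) = 9*n
S = 1 (S = -3*(-1/3) = 1)
k(G) = 2*G**2/9 (k(G) = (G*(G + G))/9 = (G*(2*G))/9 = (2*G**2)/9 = 2*G**2/9)
D(W) = -7*W/9 (D(W) = (-1 + (2/9)*1**2)*W = (-1 + (2/9)*1)*W = (-1 + 2/9)*W = -7*W/9)
p(u) = 46 (p(u) = 1 + 9*5 = 1 + 45 = 46)
(p(6) + D(5))*19 = (46 - 7/9*5)*19 = (46 - 35/9)*19 = (379/9)*19 = 7201/9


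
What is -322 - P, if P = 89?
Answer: -411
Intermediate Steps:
-322 - P = -322 - 1*89 = -322 - 89 = -411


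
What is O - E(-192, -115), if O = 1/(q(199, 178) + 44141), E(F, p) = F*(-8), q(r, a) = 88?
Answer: -67935743/44229 ≈ -1536.0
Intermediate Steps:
E(F, p) = -8*F
O = 1/44229 (O = 1/(88 + 44141) = 1/44229 ≈ 2.2610e-5)
O - E(-192, -115) = 1/44229 - (-8)*(-192) = 1/44229 - 1*1536 = 1/44229 - 1536 = -67935743/44229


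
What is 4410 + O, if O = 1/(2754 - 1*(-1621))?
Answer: 19293751/4375 ≈ 4410.0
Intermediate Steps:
O = 1/4375 (O = 1/(2754 + 1621) = 1/4375 ≈ 0.00022857)
4410 + O = 4410 + 1/4375 = 19293751/4375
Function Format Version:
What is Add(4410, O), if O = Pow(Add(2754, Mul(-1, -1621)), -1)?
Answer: Rational(19293751, 4375) ≈ 4410.0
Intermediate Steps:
O = Rational(1, 4375) (O = Pow(Add(2754, 1621), -1) = Pow(4375, -1) = Rational(1, 4375) ≈ 0.00022857)
Add(4410, O) = Add(4410, Rational(1, 4375)) = Rational(19293751, 4375)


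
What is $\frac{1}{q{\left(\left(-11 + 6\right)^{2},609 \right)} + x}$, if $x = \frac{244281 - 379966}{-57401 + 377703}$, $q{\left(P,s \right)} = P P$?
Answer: $\frac{320302}{200053065} \approx 0.0016011$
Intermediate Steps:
$q{\left(P,s \right)} = P^{2}$
$x = - \frac{135685}{320302} \approx -0.42362$
$\frac{1}{q{\left(\left(-11 + 6\right)^{2},609 \right)} + x} = \frac{1}{\left(\left(-11 + 6\right)^{2}\right)^{2} - \frac{135685}{320302}} = \frac{1}{\left(\left(-5\right)^{2}\right)^{2} - \frac{135685}{320302}} = \frac{1}{25^{2} - \frac{135685}{320302}} = \frac{1}{625 - \frac{135685}{320302}} = \frac{1}{\frac{200053065}{320302}} = \frac{320302}{200053065}$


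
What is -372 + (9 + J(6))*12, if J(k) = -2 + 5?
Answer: -228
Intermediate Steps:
J(k) = 3
-372 + (9 + J(6))*12 = -372 + (9 + 3)*12 = -372 + 12*12 = -372 + 144 = -228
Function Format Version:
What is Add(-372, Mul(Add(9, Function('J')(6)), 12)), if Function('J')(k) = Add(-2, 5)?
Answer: -228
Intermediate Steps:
Function('J')(k) = 3
Add(-372, Mul(Add(9, Function('J')(6)), 12)) = Add(-372, Mul(Add(9, 3), 12)) = Add(-372, Mul(12, 12)) = Add(-372, 144) = -228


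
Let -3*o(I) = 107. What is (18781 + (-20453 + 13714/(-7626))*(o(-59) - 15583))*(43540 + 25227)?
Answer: 251323342227600445/11439 ≈ 2.1971e+13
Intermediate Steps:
o(I) = -107/3 (o(I) = -⅓*107 = -107/3)
(18781 + (-20453 + 13714/(-7626))*(o(-59) - 15583))*(43540 + 25227) = (18781 + (-20453 + 13714/(-7626))*(-107/3 - 15583))*(43540 + 25227) = (18781 + (-20453 + 13714*(-1/7626))*(-46856/3))*68767 = (18781 + (-20453 - 6857/3813)*(-46856/3))*68767 = (18781 - 77994146/3813*(-46856/3))*68767 = (18781 + 3654493704976/11439)*68767 = (3654708540835/11439)*68767 = 251323342227600445/11439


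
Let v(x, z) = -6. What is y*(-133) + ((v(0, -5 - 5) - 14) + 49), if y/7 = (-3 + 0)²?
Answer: -8350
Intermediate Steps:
y = 63 (y = 7*(-3 + 0)² = 7*(-3)² = 7*9 = 63)
y*(-133) + ((v(0, -5 - 5) - 14) + 49) = 63*(-133) + ((-6 - 14) + 49) = -8379 + (-20 + 49) = -8379 + 29 = -8350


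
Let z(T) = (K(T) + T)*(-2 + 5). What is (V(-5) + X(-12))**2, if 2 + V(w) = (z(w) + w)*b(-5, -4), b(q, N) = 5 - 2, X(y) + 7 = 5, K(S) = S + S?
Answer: 23716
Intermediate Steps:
K(S) = 2*S
X(y) = -2 (X(y) = -7 + 5 = -2)
b(q, N) = 3
z(T) = 9*T (z(T) = (2*T + T)*(-2 + 5) = (3*T)*3 = 9*T)
V(w) = -2 + 30*w (V(w) = -2 + (9*w + w)*3 = -2 + (10*w)*3 = -2 + 30*w)
(V(-5) + X(-12))**2 = ((-2 + 30*(-5)) - 2)**2 = ((-2 - 150) - 2)**2 = (-152 - 2)**2 = (-154)**2 = 23716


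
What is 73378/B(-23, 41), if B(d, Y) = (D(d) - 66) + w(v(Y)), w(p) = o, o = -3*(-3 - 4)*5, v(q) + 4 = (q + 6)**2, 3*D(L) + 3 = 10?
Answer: 110067/62 ≈ 1775.3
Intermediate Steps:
D(L) = 7/3 (D(L) = -1 + (1/3)*10 = -1 + 10/3 = 7/3)
v(q) = -4 + (6 + q)**2 (v(q) = -4 + (q + 6)**2 = -4 + (6 + q)**2)
o = 105 (o = -3*(-7)*5 = 21*5 = 105)
w(p) = 105
B(d, Y) = 124/3 (B(d, Y) = (7/3 - 66) + 105 = -191/3 + 105 = 124/3)
73378/B(-23, 41) = 73378/(124/3) = 73378*(3/124) = 110067/62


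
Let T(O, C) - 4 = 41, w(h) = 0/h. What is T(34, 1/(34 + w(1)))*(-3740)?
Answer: -168300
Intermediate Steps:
w(h) = 0
T(O, C) = 45 (T(O, C) = 4 + 41 = 45)
T(34, 1/(34 + w(1)))*(-3740) = 45*(-3740) = -168300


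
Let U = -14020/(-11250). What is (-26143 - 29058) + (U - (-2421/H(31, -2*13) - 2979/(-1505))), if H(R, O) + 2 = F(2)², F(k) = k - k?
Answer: -38205184921/677250 ≈ -56412.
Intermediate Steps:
F(k) = 0
H(R, O) = -2 (H(R, O) = -2 + 0² = -2 + 0 = -2)
U = 1402/1125 (U = -14020*(-1/11250) = 1402/1125 ≈ 1.2462)
(-26143 - 29058) + (U - (-2421/H(31, -2*13) - 2979/(-1505))) = (-26143 - 29058) + (1402/1125 - (-2421/(-2) - 2979/(-1505))) = -55201 + (1402/1125 - (-2421*(-½) - 2979*(-1/1505))) = -55201 + (1402/1125 - (2421/2 + 2979/1505)) = -55201 + (1402/1125 - 1*3649563/3010) = -55201 + (1402/1125 - 3649563/3010) = -55201 - 820307671/677250 = -38205184921/677250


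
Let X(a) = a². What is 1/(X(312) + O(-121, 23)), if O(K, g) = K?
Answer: 1/97223 ≈ 1.0286e-5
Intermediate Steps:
1/(X(312) + O(-121, 23)) = 1/(312² - 121) = 1/(97344 - 121) = 1/97223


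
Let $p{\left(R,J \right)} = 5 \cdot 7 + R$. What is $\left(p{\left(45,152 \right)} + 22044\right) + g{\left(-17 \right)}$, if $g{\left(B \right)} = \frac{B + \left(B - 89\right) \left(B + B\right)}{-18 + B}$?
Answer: $\frac{770753}{35} \approx 22022.0$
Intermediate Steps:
$p{\left(R,J \right)} = 35 + R$
$g{\left(B \right)} = \frac{B + 2 B \left(-89 + B\right)}{-18 + B}$ ($g{\left(B \right)} = \frac{B + \left(-89 + B\right) 2 B}{-18 + B} = \frac{B + 2 B \left(-89 + B\right)}{-18 + B}$)
$\left(p{\left(45,152 \right)} + 22044\right) + g{\left(-17 \right)} = \left(\left(35 + 45\right) + 22044\right) - \frac{17 \left(-177 + 2 \left(-17\right)\right)}{-18 - 17} = \left(80 + 22044\right) - \frac{17 \left(-177 - 34\right)}{-35} = 22124 - \left(- \frac{17}{35}\right) \left(-211\right) = 22124 - \frac{3587}{35} = \frac{770753}{35}$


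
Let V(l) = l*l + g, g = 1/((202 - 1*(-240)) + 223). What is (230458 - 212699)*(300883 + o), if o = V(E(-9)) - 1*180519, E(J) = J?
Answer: 203203364262/95 ≈ 2.1390e+9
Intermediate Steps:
g = 1/665 (g = 1/((202 + 240) + 223) = 1/(442 + 223) = 1/665 ≈ 0.0015038)
V(l) = 1/665 + l**2 (V(l) = l*l + 1/665 = l**2 + 1/665 = 1/665 + l**2)
o = -119991269/665 (o = (1/665 + (-9)**2) - 1*180519 = (1/665 + 81) - 180519 = 53866/665 - 180519 = -119991269/665 ≈ -1.8044e+5)
(230458 - 212699)*(300883 + o) = (230458 - 212699)*(300883 - 119991269/665) = 17759*(80095926/665) = 203203364262/95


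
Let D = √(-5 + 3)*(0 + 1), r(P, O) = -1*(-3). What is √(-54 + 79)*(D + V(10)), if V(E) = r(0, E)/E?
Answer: 3/2 + 5*I*√2 ≈ 1.5 + 7.0711*I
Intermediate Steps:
r(P, O) = 3
V(E) = 3/E
D = I*√2 (D = √(-2)*1 = (I*√2)*1 = I*√2 ≈ 1.4142*I)
√(-54 + 79)*(D + V(10)) = √(-54 + 79)*(I*√2 + 3/10) = √25*(I*√2 + 3*(⅒)) = 5*(I*√2 + 3/10) = 5*(3/10 + I*√2) = 3/2 + 5*I*√2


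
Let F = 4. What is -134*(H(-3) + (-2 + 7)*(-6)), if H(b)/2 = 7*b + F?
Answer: 8576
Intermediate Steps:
H(b) = 8 + 14*b (H(b) = 2*(7*b + 4) = 2*(4 + 7*b) = 8 + 14*b)
-134*(H(-3) + (-2 + 7)*(-6)) = -134*((8 + 14*(-3)) + (-2 + 7)*(-6)) = -134*((8 - 42) + 5*(-6)) = -134*(-34 - 30) = -134*(-64) = 8576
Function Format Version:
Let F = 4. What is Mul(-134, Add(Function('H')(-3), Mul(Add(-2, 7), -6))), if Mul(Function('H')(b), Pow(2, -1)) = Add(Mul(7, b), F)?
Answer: 8576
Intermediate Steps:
Function('H')(b) = Add(8, Mul(14, b)) (Function('H')(b) = Mul(2, Add(Mul(7, b), 4)) = Mul(2, Add(4, Mul(7, b))) = Add(8, Mul(14, b)))
Mul(-134, Add(Function('H')(-3), Mul(Add(-2, 7), -6))) = Mul(-134, Add(Add(8, Mul(14, -3)), Mul(Add(-2, 7), -6))) = Mul(-134, Add(Add(8, -42), Mul(5, -6))) = Mul(-134, Add(-34, -30)) = Mul(-134, -64) = 8576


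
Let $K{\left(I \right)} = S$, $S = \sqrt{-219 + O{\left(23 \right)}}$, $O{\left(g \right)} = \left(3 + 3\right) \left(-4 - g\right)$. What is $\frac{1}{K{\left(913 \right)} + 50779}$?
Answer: $\frac{50779}{2578507222} - \frac{i \sqrt{381}}{2578507222} \approx 1.9693 \cdot 10^{-5} - 7.57 \cdot 10^{-9} i$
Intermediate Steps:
$O{\left(g \right)} = -24 - 6 g$ ($O{\left(g \right)} = 6 \left(-4 - g\right) = -24 - 6 g$)
$S = i \sqrt{381}$ ($S = \sqrt{-219 - 162} = \sqrt{-381} = i \sqrt{381} \approx 19.519 i$)
$K{\left(I \right)} = i \sqrt{381}$
$\frac{1}{K{\left(913 \right)} + 50779} = \frac{1}{i \sqrt{381} + 50779} = \frac{1}{50779 + i \sqrt{381}}$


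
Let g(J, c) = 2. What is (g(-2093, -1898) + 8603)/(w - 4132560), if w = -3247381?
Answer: -8605/7379941 ≈ -0.0011660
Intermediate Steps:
(g(-2093, -1898) + 8603)/(w - 4132560) = (2 + 8603)/(-3247381 - 4132560) = 8605/(-7379941) = 8605*(-1/7379941) = -8605/7379941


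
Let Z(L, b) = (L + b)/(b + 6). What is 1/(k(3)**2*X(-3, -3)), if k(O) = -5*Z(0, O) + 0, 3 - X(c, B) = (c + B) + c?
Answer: 3/100 ≈ 0.030000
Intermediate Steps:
Z(L, b) = (L + b)/(6 + b)
X(c, B) = 3 - B - 2*c (X(c, B) = 3 - ((c + B) + c) = 3 - ((B + c) + c) = 3 - (B + 2*c) = 3 + (-B - 2*c) = 3 - B - 2*c)
k(O) = -5*O/(6 + O) (k(O) = -5*(0 + O)/(6 + O) + 0 = -5*O/(6 + O) + 0 = -5*O/(6 + O))
1/(k(3)**2*X(-3, -3)) = 1/((-5*3/(6 + 3))**2*(3 - 1*(-3) - 2*(-3))) = 1/((-5*3/9)**2*(3 + 3 + 6)) = 1/((-5*3*1/9)**2*12) = 1/((-5/3)**2*12) = 1/((25/9)*12) = 1/(100/3) = 3/100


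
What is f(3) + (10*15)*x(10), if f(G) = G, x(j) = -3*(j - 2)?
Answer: -3597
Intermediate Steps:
x(j) = 6 - 3*j (x(j) = -3*(-2 + j) = 6 - 3*j)
f(3) + (10*15)*x(10) = 3 + (10*15)*(6 - 3*10) = 3 + 150*(6 - 30) = 3 + 150*(-24) = 3 - 3600 = -3597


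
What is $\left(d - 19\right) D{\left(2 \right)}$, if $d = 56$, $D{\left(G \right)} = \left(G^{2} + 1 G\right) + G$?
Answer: $296$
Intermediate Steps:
$D{\left(G \right)} = G^{2} + 2 G$ ($D{\left(G \right)} = \left(G^{2} + G\right) + G = \left(G + G^{2}\right) + G = G^{2} + 2 G$)
$\left(d - 19\right) D{\left(2 \right)} = \left(56 - 19\right) 2 \left(2 + 2\right) = 37 \cdot 2 \cdot 4 = 37 \cdot 8 = 296$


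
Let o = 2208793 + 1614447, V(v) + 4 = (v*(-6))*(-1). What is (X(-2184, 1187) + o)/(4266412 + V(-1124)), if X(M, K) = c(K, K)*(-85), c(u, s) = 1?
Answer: 424795/473296 ≈ 0.89752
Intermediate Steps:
V(v) = -4 + 6*v (V(v) = -4 + (v*(-6))*(-1) = -4 - 6*v*(-1) = -4 + 6*v)
o = 3823240
X(M, K) = -85 (X(M, K) = 1*(-85) = -85)
(X(-2184, 1187) + o)/(4266412 + V(-1124)) = (-85 + 3823240)/(4266412 + (-4 + 6*(-1124))) = 3823155/(4266412 + (-4 - 6744)) = 3823155/(4266412 - 6748) = 3823155/4259664 = 3823155*(1/4259664) = 424795/473296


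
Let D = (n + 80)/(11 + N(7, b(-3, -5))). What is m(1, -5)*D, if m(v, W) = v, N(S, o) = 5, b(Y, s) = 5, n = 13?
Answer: 93/16 ≈ 5.8125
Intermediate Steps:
D = 93/16 (D = (13 + 80)/(11 + 5) = 93/16 ≈ 5.8125)
m(1, -5)*D = 1*(93/16) = 93/16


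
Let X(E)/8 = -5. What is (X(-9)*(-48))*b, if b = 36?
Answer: 69120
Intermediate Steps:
X(E) = -40 (X(E) = 8*(-5) = -40)
(X(-9)*(-48))*b = -40*(-48)*36 = 1920*36 = 69120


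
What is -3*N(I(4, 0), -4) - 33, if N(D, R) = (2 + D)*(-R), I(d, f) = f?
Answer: -57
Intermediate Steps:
N(D, R) = -R*(2 + D)
-3*N(I(4, 0), -4) - 33 = -(-3)*(-4)*(2 + 0) - 33 = -(-3)*(-4)*2 - 33 = -3*8 - 33 = -24 - 33 = -57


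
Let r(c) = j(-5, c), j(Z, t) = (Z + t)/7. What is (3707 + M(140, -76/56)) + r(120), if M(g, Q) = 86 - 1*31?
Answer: 26449/7 ≈ 3778.4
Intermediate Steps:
M(g, Q) = 55 (M(g, Q) = 86 - 31 = 55)
j(Z, t) = Z/7 + t/7 (j(Z, t) = (Z + t)*(⅐) = Z/7 + t/7)
r(c) = -5/7 + c/7 (r(c) = (⅐)*(-5) + c/7 = -5/7 + c/7)
(3707 + M(140, -76/56)) + r(120) = (3707 + 55) + (-5/7 + (⅐)*120) = 3762 + (-5/7 + 120/7) = 3762 + 115/7 = 26449/7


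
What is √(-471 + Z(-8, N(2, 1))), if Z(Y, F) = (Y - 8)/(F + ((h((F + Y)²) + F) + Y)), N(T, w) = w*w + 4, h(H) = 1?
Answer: I*√4287/3 ≈ 21.825*I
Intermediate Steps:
N(T, w) = 4 + w² (N(T, w) = w² + 4 = 4 + w²)
Z(Y, F) = (-8 + Y)/(1 + Y + 2*F) (Z(Y, F) = (Y - 8)/(F + ((1 + F) + Y)) = (-8 + Y)/(F + (1 + F + Y)) = (-8 + Y)/(1 + Y + 2*F))
√(-471 + Z(-8, N(2, 1))) = √(-471 + (-8 - 8)/(1 - 8 + 2*(4 + 1²))) = √(-471 - 16/(1 - 8 + 2*(4 + 1))) = √(-471 - 16/(1 - 8 + 2*5)) = √(-471 - 16/(1 - 8 + 10)) = √(-471 - 16/3) = √(-1429/3) = I*√4287/3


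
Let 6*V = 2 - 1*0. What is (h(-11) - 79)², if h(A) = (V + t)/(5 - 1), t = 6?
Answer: 863041/144 ≈ 5993.3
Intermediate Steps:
V = ⅓ (V = (2 - 1*0)/6 = (2 + 0)/6 = (⅙)*2 = ⅓ ≈ 0.33333)
h(A) = 19/12 (h(A) = (⅓ + 6)/(5 - 1) = (19/3)/4 = (19/3)*(¼) = 19/12)
(h(-11) - 79)² = (19/12 - 79)² = (-929/12)² = 863041/144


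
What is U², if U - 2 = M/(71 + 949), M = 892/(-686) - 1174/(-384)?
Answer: 18080015728878601/4512228050534400 ≈ 4.0069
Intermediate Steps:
M = 115709/65856 (M = 892*(-1/686) - 1174*(-1/384) = -446/343 + 587/192 = 115709/65856 ≈ 1.7570)
U = 134461949/67173120 (U = 2 + 115709/(65856*(71 + 949)) = 2 + (115709/65856)/1020 = 2 + (115709/65856)*(1/1020) = 2 + 115709/67173120 = 134461949/67173120 ≈ 2.0017)
U² = (134461949/67173120)² = 18080015728878601/4512228050534400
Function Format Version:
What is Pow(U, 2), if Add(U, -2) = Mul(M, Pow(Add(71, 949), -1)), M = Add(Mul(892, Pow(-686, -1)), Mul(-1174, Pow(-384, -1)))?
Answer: Rational(18080015728878601, 4512228050534400) ≈ 4.0069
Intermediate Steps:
M = Rational(115709, 65856) (M = Add(Mul(892, Rational(-1, 686)), Mul(-1174, Rational(-1, 384))) = Add(Rational(-446, 343), Rational(587, 192)) = Rational(115709, 65856) ≈ 1.7570)
U = Rational(134461949, 67173120) (U = Add(2, Mul(Rational(115709, 65856), Pow(Add(71, 949), -1))) = Add(2, Mul(Rational(115709, 65856), Pow(1020, -1))) = Add(2, Mul(Rational(115709, 65856), Rational(1, 1020))) = Add(2, Rational(115709, 67173120)) = Rational(134461949, 67173120) ≈ 2.0017)
Pow(U, 2) = Pow(Rational(134461949, 67173120), 2) = Rational(18080015728878601, 4512228050534400)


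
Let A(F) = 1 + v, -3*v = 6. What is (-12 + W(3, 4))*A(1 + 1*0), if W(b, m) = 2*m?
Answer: 4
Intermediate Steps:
v = -2 (v = -⅓*6 = -2)
A(F) = -1 (A(F) = 1 - 2 = -1)
(-12 + W(3, 4))*A(1 + 1*0) = (-12 + 2*4)*(-1) = (-12 + 8)*(-1) = -4*(-1) = 4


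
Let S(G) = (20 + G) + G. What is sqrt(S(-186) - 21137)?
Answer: I*sqrt(21489) ≈ 146.59*I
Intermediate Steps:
S(G) = 20 + 2*G
sqrt(S(-186) - 21137) = sqrt((20 + 2*(-186)) - 21137) = sqrt((20 - 372) - 21137) = sqrt(-352 - 21137) = sqrt(-21489) = I*sqrt(21489)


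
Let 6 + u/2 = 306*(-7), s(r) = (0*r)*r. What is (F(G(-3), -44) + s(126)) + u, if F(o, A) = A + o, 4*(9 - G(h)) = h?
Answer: -17321/4 ≈ -4330.3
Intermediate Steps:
G(h) = 9 - h/4
s(r) = 0 (s(r) = 0*r = 0)
u = -4296 (u = -12 + 2*(306*(-7)) = -12 + 2*(-2142) = -12 - 4284 = -4296)
(F(G(-3), -44) + s(126)) + u = ((-44 + (9 - 1/4*(-3))) + 0) - 4296 = ((-44 + (9 + 3/4)) + 0) - 4296 = ((-44 + 39/4) + 0) - 4296 = (-137/4 + 0) - 4296 = -137/4 - 4296 = -17321/4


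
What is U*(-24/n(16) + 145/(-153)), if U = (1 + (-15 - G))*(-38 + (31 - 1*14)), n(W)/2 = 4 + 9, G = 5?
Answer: -494893/663 ≈ -746.45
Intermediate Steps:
n(W) = 26 (n(W) = 2*(4 + 9) = 2*13 = 26)
U = 399 (U = (1 + (-15 - 1*5))*(-38 + (31 - 1*14)) = (1 + (-15 - 5))*(-38 + (31 - 14)) = (1 - 20)*(-38 + 17) = -19*(-21) = 399)
U*(-24/n(16) + 145/(-153)) = 399*(-24/26 + 145/(-153)) = 399*(-24*1/26 + 145*(-1/153)) = 399*(-12/13 - 145/153) = 399*(-3721/1989) = -494893/663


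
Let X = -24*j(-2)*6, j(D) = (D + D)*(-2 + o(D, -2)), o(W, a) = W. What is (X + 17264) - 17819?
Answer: -2859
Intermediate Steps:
j(D) = 2*D*(-2 + D) (j(D) = (D + D)*(-2 + D) = (2*D)*(-2 + D) = 2*D*(-2 + D))
X = -2304 (X = -48*(-2)*(-2 - 2)*6 = -48*(-2)*(-4)*6 = -24*16*6 = -384*6 = -2304)
(X + 17264) - 17819 = (-2304 + 17264) - 17819 = 14960 - 17819 = -2859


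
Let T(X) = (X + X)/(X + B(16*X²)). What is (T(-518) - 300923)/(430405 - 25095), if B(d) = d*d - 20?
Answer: -554644086603070555/747044243015955858 ≈ -0.74245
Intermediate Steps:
B(d) = -20 + d² (B(d) = d² - 20 = -20 + d²)
T(X) = 2*X/(-20 + X + 256*X⁴) (T(X) = (X + X)/(X + (-20 + (16*X²)²)) = (2*X)/(X + (-20 + 256*X⁴)) = (2*X)/(-20 + X + 256*X⁴) = 2*X/(-20 + X + 256*X⁴))
(T(-518) - 300923)/(430405 - 25095) = (2*(-518)/(-20 - 518 + 256*(-518)⁴) - 300923)/(430405 - 25095) = (2*(-518)/(-20 - 518 + 256*71997768976) - 300923)/405310 = (2*(-518)/(-20 - 518 + 18431428857856) - 300923)*(1/405310) = (2*(-518)/18431428857318 - 300923)*(1/405310) = (2*(-518)*(1/18431428857318) - 300923)*(1/405310) = (-518/9215714428659 - 300923)*(1/405310) = -2773220433015352775/9215714428659*1/405310 = -554644086603070555/747044243015955858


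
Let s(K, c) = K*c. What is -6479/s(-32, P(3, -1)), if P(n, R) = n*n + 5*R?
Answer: 6479/128 ≈ 50.617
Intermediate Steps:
P(n, R) = n² + 5*R
-6479/s(-32, P(3, -1)) = -6479*(-1/(32*(3² + 5*(-1)))) = -6479*(-1/(32*(9 - 5))) = -6479/((-32*4)) = -6479/(-128) = -6479*(-1/128) = 6479/128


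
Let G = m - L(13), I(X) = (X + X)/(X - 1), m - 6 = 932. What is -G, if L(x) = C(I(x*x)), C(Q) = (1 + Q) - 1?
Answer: -78623/84 ≈ -935.99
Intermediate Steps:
m = 938 (m = 6 + 932 = 938)
I(X) = 2*X/(-1 + X) (I(X) = (2*X)/(-1 + X) = 2*X/(-1 + X))
C(Q) = Q
L(x) = 2*x²/(-1 + x²) (L(x) = 2*(x*x)/(-1 + x*x) = 2*x²/(-1 + x²))
G = 78623/84 (G = 938 - 2*13²/(-1 + 13²) = 938 - 2*169/(-1 + 169) = 938 - 2*169/168 = 938 - 1*169/84 = 938 - 169/84 = 78623/84 ≈ 935.99)
-G = -1*78623/84 = -78623/84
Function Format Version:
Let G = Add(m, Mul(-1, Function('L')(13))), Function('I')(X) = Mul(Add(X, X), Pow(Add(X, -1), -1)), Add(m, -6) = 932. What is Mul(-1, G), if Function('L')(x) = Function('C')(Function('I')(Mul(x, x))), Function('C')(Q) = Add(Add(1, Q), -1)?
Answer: Rational(-78623, 84) ≈ -935.99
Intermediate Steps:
m = 938 (m = Add(6, 932) = 938)
Function('I')(X) = Mul(2, X, Pow(Add(-1, X), -1)) (Function('I')(X) = Mul(Mul(2, X), Pow(Add(-1, X), -1)) = Mul(2, X, Pow(Add(-1, X), -1)))
Function('C')(Q) = Q
Function('L')(x) = Mul(2, Pow(x, 2), Pow(Add(-1, Pow(x, 2)), -1)) (Function('L')(x) = Mul(2, Mul(x, x), Pow(Add(-1, Mul(x, x)), -1)) = Mul(2, Pow(x, 2), Pow(Add(-1, Pow(x, 2)), -1)))
G = Rational(78623, 84) (G = Add(938, Mul(-1, Mul(2, Pow(13, 2), Pow(Add(-1, Pow(13, 2)), -1)))) = Add(938, Mul(-1, Mul(2, 169, Pow(Add(-1, 169), -1)))) = Add(938, Mul(-1, Mul(2, 169, Pow(168, -1)))) = Add(938, Mul(-1, Mul(2, 169, Rational(1, 168)))) = Add(938, Mul(-1, Rational(169, 84))) = Add(938, Rational(-169, 84)) = Rational(78623, 84) ≈ 935.99)
Mul(-1, G) = Mul(-1, Rational(78623, 84)) = Rational(-78623, 84)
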